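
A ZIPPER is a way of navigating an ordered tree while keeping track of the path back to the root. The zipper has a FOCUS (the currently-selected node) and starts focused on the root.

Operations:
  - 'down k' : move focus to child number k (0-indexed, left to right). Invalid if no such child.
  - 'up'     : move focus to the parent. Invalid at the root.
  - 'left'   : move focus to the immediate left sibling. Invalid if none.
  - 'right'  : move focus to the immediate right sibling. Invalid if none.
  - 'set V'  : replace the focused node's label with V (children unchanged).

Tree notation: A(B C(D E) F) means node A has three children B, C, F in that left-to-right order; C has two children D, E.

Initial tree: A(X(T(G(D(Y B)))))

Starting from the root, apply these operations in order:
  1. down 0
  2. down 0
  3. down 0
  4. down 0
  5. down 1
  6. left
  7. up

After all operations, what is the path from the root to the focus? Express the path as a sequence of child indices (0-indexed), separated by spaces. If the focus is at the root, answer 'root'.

Answer: 0 0 0 0

Derivation:
Step 1 (down 0): focus=X path=0 depth=1 children=['T'] left=[] right=[] parent=A
Step 2 (down 0): focus=T path=0/0 depth=2 children=['G'] left=[] right=[] parent=X
Step 3 (down 0): focus=G path=0/0/0 depth=3 children=['D'] left=[] right=[] parent=T
Step 4 (down 0): focus=D path=0/0/0/0 depth=4 children=['Y', 'B'] left=[] right=[] parent=G
Step 5 (down 1): focus=B path=0/0/0/0/1 depth=5 children=[] left=['Y'] right=[] parent=D
Step 6 (left): focus=Y path=0/0/0/0/0 depth=5 children=[] left=[] right=['B'] parent=D
Step 7 (up): focus=D path=0/0/0/0 depth=4 children=['Y', 'B'] left=[] right=[] parent=G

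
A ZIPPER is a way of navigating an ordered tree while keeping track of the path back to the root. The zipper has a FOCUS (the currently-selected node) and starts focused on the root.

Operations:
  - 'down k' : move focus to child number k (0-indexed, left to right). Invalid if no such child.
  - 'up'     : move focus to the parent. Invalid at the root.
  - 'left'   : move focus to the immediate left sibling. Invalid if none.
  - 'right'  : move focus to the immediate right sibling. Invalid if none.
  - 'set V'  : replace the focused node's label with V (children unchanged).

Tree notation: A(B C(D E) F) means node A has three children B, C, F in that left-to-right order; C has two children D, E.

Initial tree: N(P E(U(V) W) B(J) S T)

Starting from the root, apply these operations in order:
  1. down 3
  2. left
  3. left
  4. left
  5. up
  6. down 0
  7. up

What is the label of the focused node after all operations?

Answer: N

Derivation:
Step 1 (down 3): focus=S path=3 depth=1 children=[] left=['P', 'E', 'B'] right=['T'] parent=N
Step 2 (left): focus=B path=2 depth=1 children=['J'] left=['P', 'E'] right=['S', 'T'] parent=N
Step 3 (left): focus=E path=1 depth=1 children=['U', 'W'] left=['P'] right=['B', 'S', 'T'] parent=N
Step 4 (left): focus=P path=0 depth=1 children=[] left=[] right=['E', 'B', 'S', 'T'] parent=N
Step 5 (up): focus=N path=root depth=0 children=['P', 'E', 'B', 'S', 'T'] (at root)
Step 6 (down 0): focus=P path=0 depth=1 children=[] left=[] right=['E', 'B', 'S', 'T'] parent=N
Step 7 (up): focus=N path=root depth=0 children=['P', 'E', 'B', 'S', 'T'] (at root)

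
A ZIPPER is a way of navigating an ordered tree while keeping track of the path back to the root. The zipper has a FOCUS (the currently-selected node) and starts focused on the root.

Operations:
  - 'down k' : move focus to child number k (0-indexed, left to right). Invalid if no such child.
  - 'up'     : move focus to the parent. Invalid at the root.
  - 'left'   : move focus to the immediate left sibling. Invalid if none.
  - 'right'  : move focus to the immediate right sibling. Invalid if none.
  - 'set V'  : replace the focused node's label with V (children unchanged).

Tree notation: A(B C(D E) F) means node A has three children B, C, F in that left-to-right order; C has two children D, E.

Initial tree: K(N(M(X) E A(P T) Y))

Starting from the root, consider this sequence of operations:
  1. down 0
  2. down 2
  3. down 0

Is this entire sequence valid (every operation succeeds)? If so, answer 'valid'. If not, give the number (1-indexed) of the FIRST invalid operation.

Answer: valid

Derivation:
Step 1 (down 0): focus=N path=0 depth=1 children=['M', 'E', 'A', 'Y'] left=[] right=[] parent=K
Step 2 (down 2): focus=A path=0/2 depth=2 children=['P', 'T'] left=['M', 'E'] right=['Y'] parent=N
Step 3 (down 0): focus=P path=0/2/0 depth=3 children=[] left=[] right=['T'] parent=A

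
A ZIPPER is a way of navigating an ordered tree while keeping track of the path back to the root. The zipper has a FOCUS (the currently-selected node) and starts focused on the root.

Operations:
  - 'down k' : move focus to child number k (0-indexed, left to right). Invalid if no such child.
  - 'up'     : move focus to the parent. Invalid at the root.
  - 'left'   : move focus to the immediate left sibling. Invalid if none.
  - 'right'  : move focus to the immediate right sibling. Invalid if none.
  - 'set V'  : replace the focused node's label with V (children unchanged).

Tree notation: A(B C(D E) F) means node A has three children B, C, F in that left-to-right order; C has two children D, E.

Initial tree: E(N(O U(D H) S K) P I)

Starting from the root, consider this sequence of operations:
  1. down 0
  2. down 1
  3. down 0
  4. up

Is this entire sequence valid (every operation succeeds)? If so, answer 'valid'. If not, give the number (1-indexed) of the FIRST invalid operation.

Step 1 (down 0): focus=N path=0 depth=1 children=['O', 'U', 'S', 'K'] left=[] right=['P', 'I'] parent=E
Step 2 (down 1): focus=U path=0/1 depth=2 children=['D', 'H'] left=['O'] right=['S', 'K'] parent=N
Step 3 (down 0): focus=D path=0/1/0 depth=3 children=[] left=[] right=['H'] parent=U
Step 4 (up): focus=U path=0/1 depth=2 children=['D', 'H'] left=['O'] right=['S', 'K'] parent=N

Answer: valid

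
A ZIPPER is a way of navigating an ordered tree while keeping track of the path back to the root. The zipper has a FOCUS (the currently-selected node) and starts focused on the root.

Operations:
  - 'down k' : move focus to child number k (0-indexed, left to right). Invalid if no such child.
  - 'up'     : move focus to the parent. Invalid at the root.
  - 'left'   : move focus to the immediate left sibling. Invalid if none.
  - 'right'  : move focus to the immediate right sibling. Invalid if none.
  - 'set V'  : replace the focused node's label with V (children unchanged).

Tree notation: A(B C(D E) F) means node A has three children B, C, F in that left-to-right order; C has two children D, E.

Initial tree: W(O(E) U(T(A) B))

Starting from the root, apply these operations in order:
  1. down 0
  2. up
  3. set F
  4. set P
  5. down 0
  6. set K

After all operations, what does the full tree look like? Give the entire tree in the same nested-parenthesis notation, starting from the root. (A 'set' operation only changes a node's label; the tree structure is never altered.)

Answer: P(K(E) U(T(A) B))

Derivation:
Step 1 (down 0): focus=O path=0 depth=1 children=['E'] left=[] right=['U'] parent=W
Step 2 (up): focus=W path=root depth=0 children=['O', 'U'] (at root)
Step 3 (set F): focus=F path=root depth=0 children=['O', 'U'] (at root)
Step 4 (set P): focus=P path=root depth=0 children=['O', 'U'] (at root)
Step 5 (down 0): focus=O path=0 depth=1 children=['E'] left=[] right=['U'] parent=P
Step 6 (set K): focus=K path=0 depth=1 children=['E'] left=[] right=['U'] parent=P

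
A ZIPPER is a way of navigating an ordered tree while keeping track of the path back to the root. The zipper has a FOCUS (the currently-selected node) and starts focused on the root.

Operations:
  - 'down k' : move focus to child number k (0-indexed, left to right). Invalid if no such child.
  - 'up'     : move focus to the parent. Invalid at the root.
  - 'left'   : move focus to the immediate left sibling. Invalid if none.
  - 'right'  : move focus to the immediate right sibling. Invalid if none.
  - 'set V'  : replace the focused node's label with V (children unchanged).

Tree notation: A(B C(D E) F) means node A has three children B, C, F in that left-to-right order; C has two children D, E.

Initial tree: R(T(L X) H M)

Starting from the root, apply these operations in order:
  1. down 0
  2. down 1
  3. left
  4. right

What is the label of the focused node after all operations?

Answer: X

Derivation:
Step 1 (down 0): focus=T path=0 depth=1 children=['L', 'X'] left=[] right=['H', 'M'] parent=R
Step 2 (down 1): focus=X path=0/1 depth=2 children=[] left=['L'] right=[] parent=T
Step 3 (left): focus=L path=0/0 depth=2 children=[] left=[] right=['X'] parent=T
Step 4 (right): focus=X path=0/1 depth=2 children=[] left=['L'] right=[] parent=T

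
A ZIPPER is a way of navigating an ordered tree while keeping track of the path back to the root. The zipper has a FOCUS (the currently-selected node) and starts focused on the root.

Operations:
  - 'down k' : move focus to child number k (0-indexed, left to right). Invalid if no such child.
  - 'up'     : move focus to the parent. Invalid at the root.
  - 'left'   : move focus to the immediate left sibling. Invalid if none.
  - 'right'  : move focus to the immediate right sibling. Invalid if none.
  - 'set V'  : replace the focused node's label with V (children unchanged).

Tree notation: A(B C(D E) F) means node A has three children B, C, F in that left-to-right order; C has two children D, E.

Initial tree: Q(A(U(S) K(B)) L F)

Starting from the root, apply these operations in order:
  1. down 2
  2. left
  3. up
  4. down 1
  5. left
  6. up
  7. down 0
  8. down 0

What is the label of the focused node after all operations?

Answer: U

Derivation:
Step 1 (down 2): focus=F path=2 depth=1 children=[] left=['A', 'L'] right=[] parent=Q
Step 2 (left): focus=L path=1 depth=1 children=[] left=['A'] right=['F'] parent=Q
Step 3 (up): focus=Q path=root depth=0 children=['A', 'L', 'F'] (at root)
Step 4 (down 1): focus=L path=1 depth=1 children=[] left=['A'] right=['F'] parent=Q
Step 5 (left): focus=A path=0 depth=1 children=['U', 'K'] left=[] right=['L', 'F'] parent=Q
Step 6 (up): focus=Q path=root depth=0 children=['A', 'L', 'F'] (at root)
Step 7 (down 0): focus=A path=0 depth=1 children=['U', 'K'] left=[] right=['L', 'F'] parent=Q
Step 8 (down 0): focus=U path=0/0 depth=2 children=['S'] left=[] right=['K'] parent=A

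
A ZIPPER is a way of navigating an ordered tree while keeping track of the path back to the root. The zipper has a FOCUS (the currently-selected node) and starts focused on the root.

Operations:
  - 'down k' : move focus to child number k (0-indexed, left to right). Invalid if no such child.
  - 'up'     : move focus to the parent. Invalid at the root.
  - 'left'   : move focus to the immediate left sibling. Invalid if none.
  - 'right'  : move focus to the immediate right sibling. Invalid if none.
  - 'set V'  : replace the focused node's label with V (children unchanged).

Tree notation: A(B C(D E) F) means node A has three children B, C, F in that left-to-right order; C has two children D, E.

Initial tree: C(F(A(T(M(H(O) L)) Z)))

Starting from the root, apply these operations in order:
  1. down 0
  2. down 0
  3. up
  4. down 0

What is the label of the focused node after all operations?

Answer: A

Derivation:
Step 1 (down 0): focus=F path=0 depth=1 children=['A'] left=[] right=[] parent=C
Step 2 (down 0): focus=A path=0/0 depth=2 children=['T', 'Z'] left=[] right=[] parent=F
Step 3 (up): focus=F path=0 depth=1 children=['A'] left=[] right=[] parent=C
Step 4 (down 0): focus=A path=0/0 depth=2 children=['T', 'Z'] left=[] right=[] parent=F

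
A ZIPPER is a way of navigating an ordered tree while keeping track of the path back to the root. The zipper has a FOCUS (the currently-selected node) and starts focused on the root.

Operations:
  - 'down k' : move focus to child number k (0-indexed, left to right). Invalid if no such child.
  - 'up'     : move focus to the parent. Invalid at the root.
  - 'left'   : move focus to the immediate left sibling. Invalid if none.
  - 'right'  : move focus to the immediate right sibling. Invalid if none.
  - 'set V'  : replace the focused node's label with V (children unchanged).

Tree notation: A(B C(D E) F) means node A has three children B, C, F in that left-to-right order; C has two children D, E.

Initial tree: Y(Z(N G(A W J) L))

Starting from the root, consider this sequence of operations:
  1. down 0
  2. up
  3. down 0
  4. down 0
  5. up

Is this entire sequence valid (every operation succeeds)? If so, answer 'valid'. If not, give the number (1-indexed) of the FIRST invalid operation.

Step 1 (down 0): focus=Z path=0 depth=1 children=['N', 'G', 'L'] left=[] right=[] parent=Y
Step 2 (up): focus=Y path=root depth=0 children=['Z'] (at root)
Step 3 (down 0): focus=Z path=0 depth=1 children=['N', 'G', 'L'] left=[] right=[] parent=Y
Step 4 (down 0): focus=N path=0/0 depth=2 children=[] left=[] right=['G', 'L'] parent=Z
Step 5 (up): focus=Z path=0 depth=1 children=['N', 'G', 'L'] left=[] right=[] parent=Y

Answer: valid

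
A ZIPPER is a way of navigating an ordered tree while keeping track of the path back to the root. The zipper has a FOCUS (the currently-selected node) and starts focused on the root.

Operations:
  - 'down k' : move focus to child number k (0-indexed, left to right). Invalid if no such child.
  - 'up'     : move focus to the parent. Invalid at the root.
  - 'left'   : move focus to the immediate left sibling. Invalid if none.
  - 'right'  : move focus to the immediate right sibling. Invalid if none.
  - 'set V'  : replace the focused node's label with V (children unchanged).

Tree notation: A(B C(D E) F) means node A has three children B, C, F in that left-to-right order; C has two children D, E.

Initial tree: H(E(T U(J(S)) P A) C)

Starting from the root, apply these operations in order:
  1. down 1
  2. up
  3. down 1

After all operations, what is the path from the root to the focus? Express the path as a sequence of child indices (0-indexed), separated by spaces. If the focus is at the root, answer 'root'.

Answer: 1

Derivation:
Step 1 (down 1): focus=C path=1 depth=1 children=[] left=['E'] right=[] parent=H
Step 2 (up): focus=H path=root depth=0 children=['E', 'C'] (at root)
Step 3 (down 1): focus=C path=1 depth=1 children=[] left=['E'] right=[] parent=H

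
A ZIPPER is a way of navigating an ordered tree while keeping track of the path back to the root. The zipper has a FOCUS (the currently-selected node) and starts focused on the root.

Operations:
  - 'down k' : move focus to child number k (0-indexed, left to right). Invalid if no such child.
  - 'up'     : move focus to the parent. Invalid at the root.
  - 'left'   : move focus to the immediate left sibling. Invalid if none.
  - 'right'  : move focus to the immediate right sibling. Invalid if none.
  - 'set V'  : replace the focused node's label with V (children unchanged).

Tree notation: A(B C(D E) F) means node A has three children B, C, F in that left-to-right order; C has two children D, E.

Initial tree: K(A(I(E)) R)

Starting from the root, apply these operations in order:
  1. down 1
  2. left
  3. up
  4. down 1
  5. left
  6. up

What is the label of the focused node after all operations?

Answer: K

Derivation:
Step 1 (down 1): focus=R path=1 depth=1 children=[] left=['A'] right=[] parent=K
Step 2 (left): focus=A path=0 depth=1 children=['I'] left=[] right=['R'] parent=K
Step 3 (up): focus=K path=root depth=0 children=['A', 'R'] (at root)
Step 4 (down 1): focus=R path=1 depth=1 children=[] left=['A'] right=[] parent=K
Step 5 (left): focus=A path=0 depth=1 children=['I'] left=[] right=['R'] parent=K
Step 6 (up): focus=K path=root depth=0 children=['A', 'R'] (at root)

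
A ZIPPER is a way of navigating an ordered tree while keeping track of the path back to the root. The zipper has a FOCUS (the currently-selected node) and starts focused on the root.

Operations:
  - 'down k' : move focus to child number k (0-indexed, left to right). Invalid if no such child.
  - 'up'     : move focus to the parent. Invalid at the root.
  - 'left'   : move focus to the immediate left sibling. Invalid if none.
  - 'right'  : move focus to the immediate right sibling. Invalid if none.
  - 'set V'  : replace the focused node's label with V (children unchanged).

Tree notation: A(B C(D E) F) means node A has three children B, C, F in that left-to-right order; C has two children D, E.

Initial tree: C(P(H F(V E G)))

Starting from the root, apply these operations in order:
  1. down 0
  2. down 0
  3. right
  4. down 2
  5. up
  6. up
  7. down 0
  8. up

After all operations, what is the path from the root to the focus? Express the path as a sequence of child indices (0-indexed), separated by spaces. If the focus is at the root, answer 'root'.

Step 1 (down 0): focus=P path=0 depth=1 children=['H', 'F'] left=[] right=[] parent=C
Step 2 (down 0): focus=H path=0/0 depth=2 children=[] left=[] right=['F'] parent=P
Step 3 (right): focus=F path=0/1 depth=2 children=['V', 'E', 'G'] left=['H'] right=[] parent=P
Step 4 (down 2): focus=G path=0/1/2 depth=3 children=[] left=['V', 'E'] right=[] parent=F
Step 5 (up): focus=F path=0/1 depth=2 children=['V', 'E', 'G'] left=['H'] right=[] parent=P
Step 6 (up): focus=P path=0 depth=1 children=['H', 'F'] left=[] right=[] parent=C
Step 7 (down 0): focus=H path=0/0 depth=2 children=[] left=[] right=['F'] parent=P
Step 8 (up): focus=P path=0 depth=1 children=['H', 'F'] left=[] right=[] parent=C

Answer: 0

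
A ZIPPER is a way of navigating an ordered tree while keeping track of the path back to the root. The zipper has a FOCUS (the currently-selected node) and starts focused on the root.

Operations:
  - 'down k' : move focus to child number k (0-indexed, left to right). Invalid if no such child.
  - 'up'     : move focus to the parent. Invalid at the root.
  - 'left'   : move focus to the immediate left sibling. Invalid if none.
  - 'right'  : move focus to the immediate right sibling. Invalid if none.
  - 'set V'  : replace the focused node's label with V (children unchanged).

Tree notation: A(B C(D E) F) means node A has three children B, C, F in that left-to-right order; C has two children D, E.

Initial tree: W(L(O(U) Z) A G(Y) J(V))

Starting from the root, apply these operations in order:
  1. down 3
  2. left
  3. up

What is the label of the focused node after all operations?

Step 1 (down 3): focus=J path=3 depth=1 children=['V'] left=['L', 'A', 'G'] right=[] parent=W
Step 2 (left): focus=G path=2 depth=1 children=['Y'] left=['L', 'A'] right=['J'] parent=W
Step 3 (up): focus=W path=root depth=0 children=['L', 'A', 'G', 'J'] (at root)

Answer: W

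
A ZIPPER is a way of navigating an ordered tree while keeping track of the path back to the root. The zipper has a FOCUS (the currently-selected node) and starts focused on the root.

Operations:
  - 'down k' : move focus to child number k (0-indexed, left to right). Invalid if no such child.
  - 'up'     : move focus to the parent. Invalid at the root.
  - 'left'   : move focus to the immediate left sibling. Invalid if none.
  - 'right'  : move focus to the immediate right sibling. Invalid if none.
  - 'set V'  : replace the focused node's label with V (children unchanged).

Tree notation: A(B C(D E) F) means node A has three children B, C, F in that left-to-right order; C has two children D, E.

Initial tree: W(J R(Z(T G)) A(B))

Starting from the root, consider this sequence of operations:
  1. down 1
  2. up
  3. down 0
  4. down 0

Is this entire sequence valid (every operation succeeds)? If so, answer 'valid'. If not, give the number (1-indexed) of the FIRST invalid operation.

Step 1 (down 1): focus=R path=1 depth=1 children=['Z'] left=['J'] right=['A'] parent=W
Step 2 (up): focus=W path=root depth=0 children=['J', 'R', 'A'] (at root)
Step 3 (down 0): focus=J path=0 depth=1 children=[] left=[] right=['R', 'A'] parent=W
Step 4 (down 0): INVALID

Answer: 4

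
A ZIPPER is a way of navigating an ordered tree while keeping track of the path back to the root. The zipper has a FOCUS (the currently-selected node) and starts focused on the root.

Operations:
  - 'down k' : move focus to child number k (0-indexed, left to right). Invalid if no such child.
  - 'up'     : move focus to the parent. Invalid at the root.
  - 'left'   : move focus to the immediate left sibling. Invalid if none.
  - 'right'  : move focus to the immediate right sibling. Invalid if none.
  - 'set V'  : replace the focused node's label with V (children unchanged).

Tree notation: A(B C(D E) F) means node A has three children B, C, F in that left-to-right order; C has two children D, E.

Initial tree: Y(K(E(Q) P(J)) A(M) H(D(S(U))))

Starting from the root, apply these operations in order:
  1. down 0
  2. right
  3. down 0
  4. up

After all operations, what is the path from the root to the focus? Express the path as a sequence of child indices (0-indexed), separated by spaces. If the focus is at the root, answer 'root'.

Step 1 (down 0): focus=K path=0 depth=1 children=['E', 'P'] left=[] right=['A', 'H'] parent=Y
Step 2 (right): focus=A path=1 depth=1 children=['M'] left=['K'] right=['H'] parent=Y
Step 3 (down 0): focus=M path=1/0 depth=2 children=[] left=[] right=[] parent=A
Step 4 (up): focus=A path=1 depth=1 children=['M'] left=['K'] right=['H'] parent=Y

Answer: 1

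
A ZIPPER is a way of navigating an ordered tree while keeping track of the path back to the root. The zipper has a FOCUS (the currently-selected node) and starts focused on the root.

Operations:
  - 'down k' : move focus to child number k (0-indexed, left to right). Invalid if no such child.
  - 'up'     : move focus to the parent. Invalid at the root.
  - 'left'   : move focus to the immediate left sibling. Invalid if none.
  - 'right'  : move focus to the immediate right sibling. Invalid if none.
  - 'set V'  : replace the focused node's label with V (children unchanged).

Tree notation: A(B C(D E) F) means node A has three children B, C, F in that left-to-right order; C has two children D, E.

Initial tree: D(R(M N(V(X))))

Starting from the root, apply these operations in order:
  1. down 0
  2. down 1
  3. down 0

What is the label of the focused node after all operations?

Answer: V

Derivation:
Step 1 (down 0): focus=R path=0 depth=1 children=['M', 'N'] left=[] right=[] parent=D
Step 2 (down 1): focus=N path=0/1 depth=2 children=['V'] left=['M'] right=[] parent=R
Step 3 (down 0): focus=V path=0/1/0 depth=3 children=['X'] left=[] right=[] parent=N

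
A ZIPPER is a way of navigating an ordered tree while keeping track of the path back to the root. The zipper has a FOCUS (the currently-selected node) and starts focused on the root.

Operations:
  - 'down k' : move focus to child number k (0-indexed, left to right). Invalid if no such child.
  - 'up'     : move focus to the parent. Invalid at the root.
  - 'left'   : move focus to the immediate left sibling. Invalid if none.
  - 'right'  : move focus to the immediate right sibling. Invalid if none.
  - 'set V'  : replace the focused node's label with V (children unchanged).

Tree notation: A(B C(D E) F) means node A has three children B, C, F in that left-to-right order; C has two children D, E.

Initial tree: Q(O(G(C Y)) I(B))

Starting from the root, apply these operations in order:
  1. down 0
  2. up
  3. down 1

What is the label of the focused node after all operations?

Answer: I

Derivation:
Step 1 (down 0): focus=O path=0 depth=1 children=['G'] left=[] right=['I'] parent=Q
Step 2 (up): focus=Q path=root depth=0 children=['O', 'I'] (at root)
Step 3 (down 1): focus=I path=1 depth=1 children=['B'] left=['O'] right=[] parent=Q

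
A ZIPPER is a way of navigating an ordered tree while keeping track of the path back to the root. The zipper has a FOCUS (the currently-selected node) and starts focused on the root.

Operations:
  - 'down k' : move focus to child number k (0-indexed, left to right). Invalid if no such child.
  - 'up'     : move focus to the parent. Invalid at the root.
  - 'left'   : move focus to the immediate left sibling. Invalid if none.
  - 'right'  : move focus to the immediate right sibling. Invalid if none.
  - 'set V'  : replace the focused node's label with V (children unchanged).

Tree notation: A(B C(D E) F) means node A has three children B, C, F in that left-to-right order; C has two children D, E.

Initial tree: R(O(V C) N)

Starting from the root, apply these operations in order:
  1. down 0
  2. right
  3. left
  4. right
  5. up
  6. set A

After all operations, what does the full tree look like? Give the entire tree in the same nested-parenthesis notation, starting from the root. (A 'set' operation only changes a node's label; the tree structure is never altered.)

Answer: A(O(V C) N)

Derivation:
Step 1 (down 0): focus=O path=0 depth=1 children=['V', 'C'] left=[] right=['N'] parent=R
Step 2 (right): focus=N path=1 depth=1 children=[] left=['O'] right=[] parent=R
Step 3 (left): focus=O path=0 depth=1 children=['V', 'C'] left=[] right=['N'] parent=R
Step 4 (right): focus=N path=1 depth=1 children=[] left=['O'] right=[] parent=R
Step 5 (up): focus=R path=root depth=0 children=['O', 'N'] (at root)
Step 6 (set A): focus=A path=root depth=0 children=['O', 'N'] (at root)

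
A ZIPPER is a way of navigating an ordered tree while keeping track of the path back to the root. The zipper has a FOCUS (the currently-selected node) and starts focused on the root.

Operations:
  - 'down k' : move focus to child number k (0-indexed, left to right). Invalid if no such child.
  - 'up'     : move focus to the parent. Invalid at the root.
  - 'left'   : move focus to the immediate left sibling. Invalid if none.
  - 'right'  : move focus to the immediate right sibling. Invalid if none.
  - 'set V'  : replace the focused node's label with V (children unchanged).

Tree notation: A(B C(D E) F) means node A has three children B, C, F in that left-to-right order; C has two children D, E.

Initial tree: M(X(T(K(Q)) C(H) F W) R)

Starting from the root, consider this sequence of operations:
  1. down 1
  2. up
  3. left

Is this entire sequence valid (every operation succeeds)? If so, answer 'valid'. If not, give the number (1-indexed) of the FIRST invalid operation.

Answer: 3

Derivation:
Step 1 (down 1): focus=R path=1 depth=1 children=[] left=['X'] right=[] parent=M
Step 2 (up): focus=M path=root depth=0 children=['X', 'R'] (at root)
Step 3 (left): INVALID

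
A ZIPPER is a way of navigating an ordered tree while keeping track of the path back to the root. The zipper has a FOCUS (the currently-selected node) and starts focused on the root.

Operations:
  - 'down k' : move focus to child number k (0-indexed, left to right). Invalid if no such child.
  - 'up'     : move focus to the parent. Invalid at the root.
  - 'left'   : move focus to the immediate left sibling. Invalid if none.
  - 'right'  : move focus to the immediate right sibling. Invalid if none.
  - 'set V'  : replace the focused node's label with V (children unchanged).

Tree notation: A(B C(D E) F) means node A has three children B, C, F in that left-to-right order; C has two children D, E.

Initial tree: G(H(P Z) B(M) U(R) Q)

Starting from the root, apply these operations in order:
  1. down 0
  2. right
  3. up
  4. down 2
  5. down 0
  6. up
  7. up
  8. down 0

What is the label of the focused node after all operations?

Answer: H

Derivation:
Step 1 (down 0): focus=H path=0 depth=1 children=['P', 'Z'] left=[] right=['B', 'U', 'Q'] parent=G
Step 2 (right): focus=B path=1 depth=1 children=['M'] left=['H'] right=['U', 'Q'] parent=G
Step 3 (up): focus=G path=root depth=0 children=['H', 'B', 'U', 'Q'] (at root)
Step 4 (down 2): focus=U path=2 depth=1 children=['R'] left=['H', 'B'] right=['Q'] parent=G
Step 5 (down 0): focus=R path=2/0 depth=2 children=[] left=[] right=[] parent=U
Step 6 (up): focus=U path=2 depth=1 children=['R'] left=['H', 'B'] right=['Q'] parent=G
Step 7 (up): focus=G path=root depth=0 children=['H', 'B', 'U', 'Q'] (at root)
Step 8 (down 0): focus=H path=0 depth=1 children=['P', 'Z'] left=[] right=['B', 'U', 'Q'] parent=G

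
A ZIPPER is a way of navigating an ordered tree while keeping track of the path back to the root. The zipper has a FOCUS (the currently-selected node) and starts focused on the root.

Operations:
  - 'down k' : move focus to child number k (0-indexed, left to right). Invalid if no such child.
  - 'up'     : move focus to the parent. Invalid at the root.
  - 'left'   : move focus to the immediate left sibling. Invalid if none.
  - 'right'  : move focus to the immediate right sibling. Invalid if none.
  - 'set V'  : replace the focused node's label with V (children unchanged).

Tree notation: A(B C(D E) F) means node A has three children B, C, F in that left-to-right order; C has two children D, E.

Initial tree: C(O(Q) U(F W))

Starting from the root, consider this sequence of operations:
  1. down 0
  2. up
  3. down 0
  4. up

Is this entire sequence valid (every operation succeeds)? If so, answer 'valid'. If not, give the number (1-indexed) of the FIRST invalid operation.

Step 1 (down 0): focus=O path=0 depth=1 children=['Q'] left=[] right=['U'] parent=C
Step 2 (up): focus=C path=root depth=0 children=['O', 'U'] (at root)
Step 3 (down 0): focus=O path=0 depth=1 children=['Q'] left=[] right=['U'] parent=C
Step 4 (up): focus=C path=root depth=0 children=['O', 'U'] (at root)

Answer: valid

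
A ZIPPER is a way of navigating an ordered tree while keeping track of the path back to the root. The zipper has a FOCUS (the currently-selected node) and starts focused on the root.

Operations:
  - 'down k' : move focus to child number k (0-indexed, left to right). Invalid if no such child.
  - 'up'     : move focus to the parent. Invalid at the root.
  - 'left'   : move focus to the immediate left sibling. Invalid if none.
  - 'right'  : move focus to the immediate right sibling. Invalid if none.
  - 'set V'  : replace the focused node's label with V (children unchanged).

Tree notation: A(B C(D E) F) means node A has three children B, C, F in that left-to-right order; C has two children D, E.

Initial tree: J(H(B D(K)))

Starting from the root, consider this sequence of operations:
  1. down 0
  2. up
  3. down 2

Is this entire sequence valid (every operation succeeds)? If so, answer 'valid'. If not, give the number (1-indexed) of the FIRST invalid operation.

Step 1 (down 0): focus=H path=0 depth=1 children=['B', 'D'] left=[] right=[] parent=J
Step 2 (up): focus=J path=root depth=0 children=['H'] (at root)
Step 3 (down 2): INVALID

Answer: 3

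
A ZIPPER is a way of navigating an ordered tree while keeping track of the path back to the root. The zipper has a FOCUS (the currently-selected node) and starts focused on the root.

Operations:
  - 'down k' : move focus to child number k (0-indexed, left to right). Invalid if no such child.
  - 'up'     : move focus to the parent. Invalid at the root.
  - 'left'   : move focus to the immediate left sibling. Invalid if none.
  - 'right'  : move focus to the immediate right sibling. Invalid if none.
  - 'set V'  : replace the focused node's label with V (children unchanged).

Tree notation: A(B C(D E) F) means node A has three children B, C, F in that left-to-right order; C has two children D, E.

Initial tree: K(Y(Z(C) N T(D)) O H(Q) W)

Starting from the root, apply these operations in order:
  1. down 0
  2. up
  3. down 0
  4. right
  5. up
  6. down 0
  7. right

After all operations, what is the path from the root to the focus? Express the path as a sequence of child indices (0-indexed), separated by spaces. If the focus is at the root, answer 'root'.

Step 1 (down 0): focus=Y path=0 depth=1 children=['Z', 'N', 'T'] left=[] right=['O', 'H', 'W'] parent=K
Step 2 (up): focus=K path=root depth=0 children=['Y', 'O', 'H', 'W'] (at root)
Step 3 (down 0): focus=Y path=0 depth=1 children=['Z', 'N', 'T'] left=[] right=['O', 'H', 'W'] parent=K
Step 4 (right): focus=O path=1 depth=1 children=[] left=['Y'] right=['H', 'W'] parent=K
Step 5 (up): focus=K path=root depth=0 children=['Y', 'O', 'H', 'W'] (at root)
Step 6 (down 0): focus=Y path=0 depth=1 children=['Z', 'N', 'T'] left=[] right=['O', 'H', 'W'] parent=K
Step 7 (right): focus=O path=1 depth=1 children=[] left=['Y'] right=['H', 'W'] parent=K

Answer: 1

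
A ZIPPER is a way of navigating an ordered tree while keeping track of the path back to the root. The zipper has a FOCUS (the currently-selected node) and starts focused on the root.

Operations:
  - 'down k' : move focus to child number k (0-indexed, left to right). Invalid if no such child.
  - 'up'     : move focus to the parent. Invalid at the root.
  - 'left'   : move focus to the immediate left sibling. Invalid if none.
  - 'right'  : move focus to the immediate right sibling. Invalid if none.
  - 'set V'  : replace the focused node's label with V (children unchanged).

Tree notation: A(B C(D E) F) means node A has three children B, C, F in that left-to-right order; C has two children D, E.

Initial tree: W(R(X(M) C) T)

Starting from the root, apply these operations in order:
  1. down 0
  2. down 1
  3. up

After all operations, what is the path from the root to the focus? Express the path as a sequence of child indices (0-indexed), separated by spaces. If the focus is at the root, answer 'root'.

Step 1 (down 0): focus=R path=0 depth=1 children=['X', 'C'] left=[] right=['T'] parent=W
Step 2 (down 1): focus=C path=0/1 depth=2 children=[] left=['X'] right=[] parent=R
Step 3 (up): focus=R path=0 depth=1 children=['X', 'C'] left=[] right=['T'] parent=W

Answer: 0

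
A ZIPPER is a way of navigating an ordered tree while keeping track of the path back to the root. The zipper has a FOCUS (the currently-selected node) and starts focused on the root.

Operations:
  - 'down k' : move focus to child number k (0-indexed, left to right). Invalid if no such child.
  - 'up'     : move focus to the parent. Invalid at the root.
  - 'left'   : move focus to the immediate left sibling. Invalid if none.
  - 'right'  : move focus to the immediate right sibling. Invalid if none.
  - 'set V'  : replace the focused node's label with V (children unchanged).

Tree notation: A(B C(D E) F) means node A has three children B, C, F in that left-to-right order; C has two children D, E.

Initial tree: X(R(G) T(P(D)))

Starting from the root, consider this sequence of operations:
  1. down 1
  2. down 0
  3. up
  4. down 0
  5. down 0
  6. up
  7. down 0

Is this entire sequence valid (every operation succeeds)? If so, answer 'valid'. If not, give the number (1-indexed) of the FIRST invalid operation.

Answer: valid

Derivation:
Step 1 (down 1): focus=T path=1 depth=1 children=['P'] left=['R'] right=[] parent=X
Step 2 (down 0): focus=P path=1/0 depth=2 children=['D'] left=[] right=[] parent=T
Step 3 (up): focus=T path=1 depth=1 children=['P'] left=['R'] right=[] parent=X
Step 4 (down 0): focus=P path=1/0 depth=2 children=['D'] left=[] right=[] parent=T
Step 5 (down 0): focus=D path=1/0/0 depth=3 children=[] left=[] right=[] parent=P
Step 6 (up): focus=P path=1/0 depth=2 children=['D'] left=[] right=[] parent=T
Step 7 (down 0): focus=D path=1/0/0 depth=3 children=[] left=[] right=[] parent=P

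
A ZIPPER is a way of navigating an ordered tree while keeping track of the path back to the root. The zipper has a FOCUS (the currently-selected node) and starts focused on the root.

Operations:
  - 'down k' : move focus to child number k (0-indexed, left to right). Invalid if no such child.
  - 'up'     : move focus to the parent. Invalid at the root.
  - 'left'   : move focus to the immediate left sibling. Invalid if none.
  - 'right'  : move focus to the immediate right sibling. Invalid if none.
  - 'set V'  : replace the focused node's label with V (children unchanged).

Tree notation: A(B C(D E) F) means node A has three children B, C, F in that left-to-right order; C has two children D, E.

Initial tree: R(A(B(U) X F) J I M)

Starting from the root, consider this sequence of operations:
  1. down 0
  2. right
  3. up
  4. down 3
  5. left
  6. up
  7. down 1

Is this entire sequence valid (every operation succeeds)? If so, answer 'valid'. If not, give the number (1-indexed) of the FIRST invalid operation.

Answer: valid

Derivation:
Step 1 (down 0): focus=A path=0 depth=1 children=['B', 'X', 'F'] left=[] right=['J', 'I', 'M'] parent=R
Step 2 (right): focus=J path=1 depth=1 children=[] left=['A'] right=['I', 'M'] parent=R
Step 3 (up): focus=R path=root depth=0 children=['A', 'J', 'I', 'M'] (at root)
Step 4 (down 3): focus=M path=3 depth=1 children=[] left=['A', 'J', 'I'] right=[] parent=R
Step 5 (left): focus=I path=2 depth=1 children=[] left=['A', 'J'] right=['M'] parent=R
Step 6 (up): focus=R path=root depth=0 children=['A', 'J', 'I', 'M'] (at root)
Step 7 (down 1): focus=J path=1 depth=1 children=[] left=['A'] right=['I', 'M'] parent=R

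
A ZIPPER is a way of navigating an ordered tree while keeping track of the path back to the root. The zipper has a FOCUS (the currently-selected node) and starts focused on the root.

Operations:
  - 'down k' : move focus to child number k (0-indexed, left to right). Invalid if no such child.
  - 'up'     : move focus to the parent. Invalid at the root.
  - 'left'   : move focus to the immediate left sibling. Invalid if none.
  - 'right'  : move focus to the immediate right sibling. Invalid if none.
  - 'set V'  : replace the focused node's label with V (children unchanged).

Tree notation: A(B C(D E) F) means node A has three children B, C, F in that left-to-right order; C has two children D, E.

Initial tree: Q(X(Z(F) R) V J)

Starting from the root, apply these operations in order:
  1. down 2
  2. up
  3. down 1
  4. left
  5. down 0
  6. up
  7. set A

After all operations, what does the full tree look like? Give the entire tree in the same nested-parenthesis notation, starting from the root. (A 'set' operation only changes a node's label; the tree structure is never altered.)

Step 1 (down 2): focus=J path=2 depth=1 children=[] left=['X', 'V'] right=[] parent=Q
Step 2 (up): focus=Q path=root depth=0 children=['X', 'V', 'J'] (at root)
Step 3 (down 1): focus=V path=1 depth=1 children=[] left=['X'] right=['J'] parent=Q
Step 4 (left): focus=X path=0 depth=1 children=['Z', 'R'] left=[] right=['V', 'J'] parent=Q
Step 5 (down 0): focus=Z path=0/0 depth=2 children=['F'] left=[] right=['R'] parent=X
Step 6 (up): focus=X path=0 depth=1 children=['Z', 'R'] left=[] right=['V', 'J'] parent=Q
Step 7 (set A): focus=A path=0 depth=1 children=['Z', 'R'] left=[] right=['V', 'J'] parent=Q

Answer: Q(A(Z(F) R) V J)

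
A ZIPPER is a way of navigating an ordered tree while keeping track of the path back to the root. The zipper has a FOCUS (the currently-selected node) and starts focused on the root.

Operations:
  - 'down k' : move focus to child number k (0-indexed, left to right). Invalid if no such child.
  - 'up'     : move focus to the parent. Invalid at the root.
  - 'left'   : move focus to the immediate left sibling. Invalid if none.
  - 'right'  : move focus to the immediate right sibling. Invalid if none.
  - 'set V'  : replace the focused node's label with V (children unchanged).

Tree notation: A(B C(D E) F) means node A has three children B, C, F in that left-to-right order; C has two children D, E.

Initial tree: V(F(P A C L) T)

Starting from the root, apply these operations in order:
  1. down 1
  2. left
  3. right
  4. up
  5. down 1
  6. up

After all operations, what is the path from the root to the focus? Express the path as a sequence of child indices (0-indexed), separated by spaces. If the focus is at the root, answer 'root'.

Step 1 (down 1): focus=T path=1 depth=1 children=[] left=['F'] right=[] parent=V
Step 2 (left): focus=F path=0 depth=1 children=['P', 'A', 'C', 'L'] left=[] right=['T'] parent=V
Step 3 (right): focus=T path=1 depth=1 children=[] left=['F'] right=[] parent=V
Step 4 (up): focus=V path=root depth=0 children=['F', 'T'] (at root)
Step 5 (down 1): focus=T path=1 depth=1 children=[] left=['F'] right=[] parent=V
Step 6 (up): focus=V path=root depth=0 children=['F', 'T'] (at root)

Answer: root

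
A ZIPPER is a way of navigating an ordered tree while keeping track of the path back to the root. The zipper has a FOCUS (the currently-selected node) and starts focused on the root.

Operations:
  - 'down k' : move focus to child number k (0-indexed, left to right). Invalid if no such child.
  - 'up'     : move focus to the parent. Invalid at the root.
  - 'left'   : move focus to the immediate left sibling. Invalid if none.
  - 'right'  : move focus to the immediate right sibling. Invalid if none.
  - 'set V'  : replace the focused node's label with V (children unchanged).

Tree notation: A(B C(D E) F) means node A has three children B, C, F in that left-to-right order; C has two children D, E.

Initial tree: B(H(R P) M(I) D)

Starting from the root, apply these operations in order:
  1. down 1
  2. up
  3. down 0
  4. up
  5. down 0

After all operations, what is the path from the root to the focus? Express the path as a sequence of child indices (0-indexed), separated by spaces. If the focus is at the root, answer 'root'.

Step 1 (down 1): focus=M path=1 depth=1 children=['I'] left=['H'] right=['D'] parent=B
Step 2 (up): focus=B path=root depth=0 children=['H', 'M', 'D'] (at root)
Step 3 (down 0): focus=H path=0 depth=1 children=['R', 'P'] left=[] right=['M', 'D'] parent=B
Step 4 (up): focus=B path=root depth=0 children=['H', 'M', 'D'] (at root)
Step 5 (down 0): focus=H path=0 depth=1 children=['R', 'P'] left=[] right=['M', 'D'] parent=B

Answer: 0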